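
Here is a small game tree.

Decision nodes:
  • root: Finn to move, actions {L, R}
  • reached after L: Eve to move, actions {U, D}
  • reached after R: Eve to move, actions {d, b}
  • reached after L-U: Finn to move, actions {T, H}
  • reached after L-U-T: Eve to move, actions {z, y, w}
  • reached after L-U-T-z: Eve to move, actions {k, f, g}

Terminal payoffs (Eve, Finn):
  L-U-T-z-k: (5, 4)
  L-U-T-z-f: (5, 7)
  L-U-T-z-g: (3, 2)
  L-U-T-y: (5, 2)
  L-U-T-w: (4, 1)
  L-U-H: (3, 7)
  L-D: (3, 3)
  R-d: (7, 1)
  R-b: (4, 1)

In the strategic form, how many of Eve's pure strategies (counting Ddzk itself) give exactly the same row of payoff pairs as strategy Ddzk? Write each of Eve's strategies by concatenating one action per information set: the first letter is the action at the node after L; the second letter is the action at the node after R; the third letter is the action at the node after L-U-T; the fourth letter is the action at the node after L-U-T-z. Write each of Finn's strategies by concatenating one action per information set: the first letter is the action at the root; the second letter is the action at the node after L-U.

9

Row for Ddzk (columns LT, LH, RT, RH): (3,3) (3,3) (7,1) (7,1).
Under Ddzk, Eve's choice at the node after L-U-T and at the node after L-U-T-z can never be reached regardless of what Finn does, so varying those choices leaves every outcome unchanged.
Holding the reachable choices fixed and varying the unreachable ones freely already gives 3 × 3 = 9 equivalent strategies.
No other strategy reproduces this row, so those 9 are the full class: Ddzk, Ddzf, Ddzg, Ddyk, Ddyf, Ddyg, Ddwk, Ddwf, Ddwg.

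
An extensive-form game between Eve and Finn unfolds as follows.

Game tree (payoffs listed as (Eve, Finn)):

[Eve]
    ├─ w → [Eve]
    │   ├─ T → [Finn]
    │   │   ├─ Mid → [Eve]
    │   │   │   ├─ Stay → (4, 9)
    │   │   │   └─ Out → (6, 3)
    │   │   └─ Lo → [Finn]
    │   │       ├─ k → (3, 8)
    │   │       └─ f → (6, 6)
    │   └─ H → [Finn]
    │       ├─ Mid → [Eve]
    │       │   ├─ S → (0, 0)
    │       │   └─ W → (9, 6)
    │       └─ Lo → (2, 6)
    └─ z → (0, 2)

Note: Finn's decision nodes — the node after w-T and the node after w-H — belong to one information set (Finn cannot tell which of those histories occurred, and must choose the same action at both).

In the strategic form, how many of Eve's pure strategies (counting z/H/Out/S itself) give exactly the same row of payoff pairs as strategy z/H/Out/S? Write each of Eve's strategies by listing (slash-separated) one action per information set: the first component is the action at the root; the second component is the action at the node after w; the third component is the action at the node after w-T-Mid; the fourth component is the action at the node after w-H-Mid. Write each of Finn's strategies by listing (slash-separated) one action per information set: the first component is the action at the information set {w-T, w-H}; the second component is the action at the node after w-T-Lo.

8

Row for z/H/Out/S (columns Mid/k, Mid/f, Lo/k, Lo/f): (0,2) (0,2) (0,2) (0,2).
Under z/H/Out/S, Eve's choice at the node after w and at the node after w-T-Mid and at the node after w-H-Mid can never be reached regardless of what Finn does, so varying those choices leaves every outcome unchanged.
Holding the reachable choices fixed and varying the unreachable ones freely already gives 2 × 2 × 2 = 8 equivalent strategies.
No other strategy reproduces this row, so those 8 are the full class: z/T/Stay/S, z/T/Stay/W, z/T/Out/S, z/T/Out/W, z/H/Stay/S, z/H/Stay/W, z/H/Out/S, z/H/Out/W.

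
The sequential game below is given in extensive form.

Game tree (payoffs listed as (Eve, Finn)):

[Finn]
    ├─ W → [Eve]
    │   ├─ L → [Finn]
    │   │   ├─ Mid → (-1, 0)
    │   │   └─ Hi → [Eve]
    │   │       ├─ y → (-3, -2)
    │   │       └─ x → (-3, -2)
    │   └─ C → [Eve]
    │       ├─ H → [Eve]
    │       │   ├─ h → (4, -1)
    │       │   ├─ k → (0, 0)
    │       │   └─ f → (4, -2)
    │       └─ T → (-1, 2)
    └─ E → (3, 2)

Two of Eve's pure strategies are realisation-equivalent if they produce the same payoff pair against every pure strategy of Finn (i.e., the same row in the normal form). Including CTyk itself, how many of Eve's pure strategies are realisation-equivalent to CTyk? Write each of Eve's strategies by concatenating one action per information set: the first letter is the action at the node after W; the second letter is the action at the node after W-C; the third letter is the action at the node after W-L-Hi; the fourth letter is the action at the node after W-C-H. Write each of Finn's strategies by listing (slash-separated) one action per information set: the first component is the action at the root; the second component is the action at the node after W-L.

6

Row for CTyk (columns W/Mid, W/Hi, E/Mid, E/Hi): (-1,2) (-1,2) (3,2) (3,2).
Under CTyk, Eve's choice at the node after W-L-Hi and at the node after W-C-H can never be reached regardless of what Finn does, so varying those choices leaves every outcome unchanged.
Holding the reachable choices fixed and varying the unreachable ones freely already gives 2 × 3 = 6 equivalent strategies.
No other strategy reproduces this row, so those 6 are the full class: CTyh, CTyk, CTyf, CTxh, CTxk, CTxf.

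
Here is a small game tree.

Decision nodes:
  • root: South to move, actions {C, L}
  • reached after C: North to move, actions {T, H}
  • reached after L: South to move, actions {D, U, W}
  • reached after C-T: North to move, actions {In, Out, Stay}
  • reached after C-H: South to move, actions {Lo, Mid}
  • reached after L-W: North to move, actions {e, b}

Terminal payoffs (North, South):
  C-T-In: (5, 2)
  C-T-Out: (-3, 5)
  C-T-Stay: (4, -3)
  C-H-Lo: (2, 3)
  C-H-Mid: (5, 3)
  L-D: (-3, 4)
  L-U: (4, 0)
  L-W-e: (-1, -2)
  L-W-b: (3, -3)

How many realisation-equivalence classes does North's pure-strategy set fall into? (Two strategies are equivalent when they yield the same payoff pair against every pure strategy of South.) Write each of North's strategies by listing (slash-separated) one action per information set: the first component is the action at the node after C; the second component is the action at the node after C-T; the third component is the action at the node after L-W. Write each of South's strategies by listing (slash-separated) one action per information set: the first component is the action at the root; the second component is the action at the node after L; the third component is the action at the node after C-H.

8

North has 12 pure strategies: T/In/e, T/In/b, T/Out/e, T/Out/b, T/Stay/e, T/Stay/b, H/In/e, H/In/b, H/Out/e, H/Out/b, H/Stay/e, H/Stay/b. Columns: C/D/Lo, C/D/Mid, C/U/Lo, C/U/Mid, C/W/Lo, C/W/Mid, L/D/Lo, L/D/Mid, L/U/Lo, L/U/Mid, L/W/Lo, L/W/Mid.
{T/In/e} → row (5,2) (5,2) (5,2) (5,2) (5,2) (5,2) (-3,4) (-3,4) (4,0) (4,0) (-1,-2) (-1,-2)
{T/In/b} → row (5,2) (5,2) (5,2) (5,2) (5,2) (5,2) (-3,4) (-3,4) (4,0) (4,0) (3,-3) (3,-3)
{T/Out/e} → row (-3,5) (-3,5) (-3,5) (-3,5) (-3,5) (-3,5) (-3,4) (-3,4) (4,0) (4,0) (-1,-2) (-1,-2)
{T/Out/b} → row (-3,5) (-3,5) (-3,5) (-3,5) (-3,5) (-3,5) (-3,4) (-3,4) (4,0) (4,0) (3,-3) (3,-3)
{T/Stay/e} → row (4,-3) (4,-3) (4,-3) (4,-3) (4,-3) (4,-3) (-3,4) (-3,4) (4,0) (4,0) (-1,-2) (-1,-2)
{T/Stay/b} → row (4,-3) (4,-3) (4,-3) (4,-3) (4,-3) (4,-3) (-3,4) (-3,4) (4,0) (4,0) (3,-3) (3,-3)
{H/In/e, H/Out/e, H/Stay/e} → row (2,3) (5,3) (2,3) (5,3) (2,3) (5,3) (-3,4) (-3,4) (4,0) (4,0) (-1,-2) (-1,-2)
{H/In/b, H/Out/b, H/Stay/b} → row (2,3) (5,3) (2,3) (5,3) (2,3) (5,3) (-3,4) (-3,4) (4,0) (4,0) (3,-3) (3,-3)
That's 8 distinct rows out of 12 strategies.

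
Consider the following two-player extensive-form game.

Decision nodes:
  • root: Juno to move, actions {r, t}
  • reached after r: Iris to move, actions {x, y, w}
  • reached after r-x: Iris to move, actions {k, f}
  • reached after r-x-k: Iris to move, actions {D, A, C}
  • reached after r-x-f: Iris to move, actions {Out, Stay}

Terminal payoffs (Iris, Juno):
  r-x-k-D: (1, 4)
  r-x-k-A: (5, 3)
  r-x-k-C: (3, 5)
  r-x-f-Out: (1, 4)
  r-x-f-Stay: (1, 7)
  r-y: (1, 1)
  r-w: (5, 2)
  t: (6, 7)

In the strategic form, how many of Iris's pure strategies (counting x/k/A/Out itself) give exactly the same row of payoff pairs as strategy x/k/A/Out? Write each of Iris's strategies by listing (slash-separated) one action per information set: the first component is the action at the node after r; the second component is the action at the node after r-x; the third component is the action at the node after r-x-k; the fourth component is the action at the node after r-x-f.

2

Row for x/k/A/Out (columns r, t): (5,3) (6,7).
Under x/k/A/Out, Iris's choice at the node after r-x-f can never be reached regardless of what Juno does, so varying those choices leaves every outcome unchanged.
Holding the reachable choices fixed and varying the unreachable one freely already gives 2 equivalent strategies.
No other strategy reproduces this row, so those 2 are the full class: x/k/A/Out, x/k/A/Stay.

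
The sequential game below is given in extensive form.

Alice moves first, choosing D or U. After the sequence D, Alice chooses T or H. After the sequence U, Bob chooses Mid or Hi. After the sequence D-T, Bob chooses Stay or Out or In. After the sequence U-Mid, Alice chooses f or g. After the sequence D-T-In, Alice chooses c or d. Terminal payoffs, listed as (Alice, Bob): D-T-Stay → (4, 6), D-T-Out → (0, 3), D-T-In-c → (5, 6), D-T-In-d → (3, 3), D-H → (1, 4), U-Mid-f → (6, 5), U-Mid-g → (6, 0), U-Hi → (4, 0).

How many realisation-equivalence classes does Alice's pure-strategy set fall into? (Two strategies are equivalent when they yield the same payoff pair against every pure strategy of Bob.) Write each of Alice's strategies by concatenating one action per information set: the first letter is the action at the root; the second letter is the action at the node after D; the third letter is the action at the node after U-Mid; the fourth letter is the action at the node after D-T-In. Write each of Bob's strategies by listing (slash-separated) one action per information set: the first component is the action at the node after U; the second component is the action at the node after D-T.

5

Alice has 16 pure strategies: DTfc, DTfd, DTgc, DTgd, DHfc, DHfd, DHgc, DHgd, UTfc, UTfd, UTgc, UTgd, UHfc, UHfd, UHgc, UHgd. Columns: Mid/Stay, Mid/Out, Mid/In, Hi/Stay, Hi/Out, Hi/In.
{DTfc, DTgc} → row (4,6) (0,3) (5,6) (4,6) (0,3) (5,6)
{DTfd, DTgd} → row (4,6) (0,3) (3,3) (4,6) (0,3) (3,3)
{DHfc, DHfd, DHgc, DHgd} → row (1,4) (1,4) (1,4) (1,4) (1,4) (1,4)
{UTfc, UTfd, UHfc, UHfd} → row (6,5) (6,5) (6,5) (4,0) (4,0) (4,0)
{UTgc, UTgd, UHgc, UHgd} → row (6,0) (6,0) (6,0) (4,0) (4,0) (4,0)
That's 5 distinct rows out of 16 strategies.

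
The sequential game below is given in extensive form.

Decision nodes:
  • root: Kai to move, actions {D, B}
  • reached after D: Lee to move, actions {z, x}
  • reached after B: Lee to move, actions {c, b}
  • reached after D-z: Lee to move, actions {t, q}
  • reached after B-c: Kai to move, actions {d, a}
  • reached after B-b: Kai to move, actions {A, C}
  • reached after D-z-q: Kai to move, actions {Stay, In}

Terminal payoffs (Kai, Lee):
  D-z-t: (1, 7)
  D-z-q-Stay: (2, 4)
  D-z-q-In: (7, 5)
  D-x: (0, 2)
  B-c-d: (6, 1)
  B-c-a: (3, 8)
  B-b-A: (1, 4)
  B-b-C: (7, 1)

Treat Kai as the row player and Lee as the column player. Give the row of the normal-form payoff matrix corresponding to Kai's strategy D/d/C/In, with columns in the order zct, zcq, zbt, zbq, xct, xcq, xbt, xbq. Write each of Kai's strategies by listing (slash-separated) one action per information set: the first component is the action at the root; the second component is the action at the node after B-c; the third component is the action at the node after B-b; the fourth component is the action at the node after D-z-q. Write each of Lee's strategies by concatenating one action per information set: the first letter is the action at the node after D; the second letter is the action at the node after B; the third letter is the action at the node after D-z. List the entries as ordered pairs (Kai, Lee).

vs zct: Kai plays D → Lee plays z at [D] → Lee plays t at [D-z] → (1, 7)
vs zcq: Kai plays D → Lee plays z at [D] → Lee plays q at [D-z] → Kai plays In at [D-z-q] → (7, 5)
vs zbt: Kai plays D → Lee plays z at [D] → Lee plays t at [D-z] → (1, 7)
vs zbq: Kai plays D → Lee plays z at [D] → Lee plays q at [D-z] → Kai plays In at [D-z-q] → (7, 5)
vs xct: Kai plays D → Lee plays x at [D] → (0, 2)
vs xcq: Kai plays D → Lee plays x at [D] → (0, 2)
vs xbt: Kai plays D → Lee plays x at [D] → (0, 2)
vs xbq: Kai plays D → Lee plays x at [D] → (0, 2)

(1,7) (7,5) (1,7) (7,5) (0,2) (0,2) (0,2) (0,2)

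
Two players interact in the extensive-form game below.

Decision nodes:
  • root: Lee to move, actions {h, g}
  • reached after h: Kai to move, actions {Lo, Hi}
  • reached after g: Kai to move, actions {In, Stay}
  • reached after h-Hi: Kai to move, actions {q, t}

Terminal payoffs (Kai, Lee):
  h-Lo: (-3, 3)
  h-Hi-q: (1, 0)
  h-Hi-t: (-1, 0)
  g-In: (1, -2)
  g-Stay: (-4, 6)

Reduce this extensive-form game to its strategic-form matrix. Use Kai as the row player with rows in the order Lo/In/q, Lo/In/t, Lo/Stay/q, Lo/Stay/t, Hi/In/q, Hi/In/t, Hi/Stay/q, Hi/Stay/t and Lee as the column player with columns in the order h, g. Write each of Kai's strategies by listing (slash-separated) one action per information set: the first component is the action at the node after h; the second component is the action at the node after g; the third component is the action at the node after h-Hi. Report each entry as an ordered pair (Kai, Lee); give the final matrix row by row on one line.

Lo/In/q: (-3,3) (1,-2) | Lo/In/t: (-3,3) (1,-2) | Lo/Stay/q: (-3,3) (-4,6) | Lo/Stay/t: (-3,3) (-4,6) | Hi/In/q: (1,0) (1,-2) | Hi/In/t: (-1,0) (1,-2) | Hi/Stay/q: (1,0) (-4,6) | Hi/Stay/t: (-1,0) (-4,6)

                 h        g
  Lo/In/q   (-3,3)   (1,-2)
  Lo/In/t   (-3,3)   (1,-2)
Lo/Stay/q   (-3,3)   (-4,6)
Lo/Stay/t   (-3,3)   (-4,6)
  Hi/In/q    (1,0)   (1,-2)
  Hi/In/t   (-1,0)   (1,-2)
Hi/Stay/q    (1,0)   (-4,6)
Hi/Stay/t   (-1,0)   (-4,6)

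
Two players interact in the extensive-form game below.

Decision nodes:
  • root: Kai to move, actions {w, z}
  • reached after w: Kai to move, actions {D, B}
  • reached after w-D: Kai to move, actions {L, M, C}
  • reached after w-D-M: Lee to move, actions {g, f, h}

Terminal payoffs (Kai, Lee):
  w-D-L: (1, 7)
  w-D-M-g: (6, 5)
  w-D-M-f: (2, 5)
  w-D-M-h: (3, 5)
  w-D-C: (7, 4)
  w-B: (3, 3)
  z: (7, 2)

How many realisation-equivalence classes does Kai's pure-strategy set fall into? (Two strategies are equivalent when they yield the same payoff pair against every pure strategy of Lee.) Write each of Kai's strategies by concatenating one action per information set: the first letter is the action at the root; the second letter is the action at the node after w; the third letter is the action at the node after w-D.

Kai has 12 pure strategies: wDL, wDM, wDC, wBL, wBM, wBC, zDL, zDM, zDC, zBL, zBM, zBC. Columns: g, f, h.
{wDL} → row (1,7) (1,7) (1,7)
{wDM} → row (6,5) (2,5) (3,5)
{wDC} → row (7,4) (7,4) (7,4)
{wBL, wBM, wBC} → row (3,3) (3,3) (3,3)
{zDL, zDM, zDC, zBL, zBM, zBC} → row (7,2) (7,2) (7,2)
That's 5 distinct rows out of 12 strategies.

5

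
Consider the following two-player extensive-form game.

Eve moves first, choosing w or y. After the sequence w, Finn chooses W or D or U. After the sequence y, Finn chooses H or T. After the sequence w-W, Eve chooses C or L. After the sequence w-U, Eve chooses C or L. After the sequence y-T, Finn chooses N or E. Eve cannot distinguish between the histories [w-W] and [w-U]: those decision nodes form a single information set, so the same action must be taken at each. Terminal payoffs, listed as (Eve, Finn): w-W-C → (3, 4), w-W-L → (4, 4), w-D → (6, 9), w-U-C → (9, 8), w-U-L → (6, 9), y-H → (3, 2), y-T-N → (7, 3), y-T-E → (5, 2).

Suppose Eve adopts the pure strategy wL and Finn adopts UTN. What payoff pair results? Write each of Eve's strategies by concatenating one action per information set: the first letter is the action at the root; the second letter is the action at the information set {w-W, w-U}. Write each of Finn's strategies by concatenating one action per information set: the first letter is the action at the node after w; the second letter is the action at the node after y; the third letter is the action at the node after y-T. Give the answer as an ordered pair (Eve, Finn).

Trace the play path from the root:
  Eve plays w
  Finn plays U at [w]
  Eve plays L at [w-U]
→ terminal payoff (6, 9).
(Finn's choice at the node after y is never reached on this path, so it doesn't affect the outcome.)

(6, 9)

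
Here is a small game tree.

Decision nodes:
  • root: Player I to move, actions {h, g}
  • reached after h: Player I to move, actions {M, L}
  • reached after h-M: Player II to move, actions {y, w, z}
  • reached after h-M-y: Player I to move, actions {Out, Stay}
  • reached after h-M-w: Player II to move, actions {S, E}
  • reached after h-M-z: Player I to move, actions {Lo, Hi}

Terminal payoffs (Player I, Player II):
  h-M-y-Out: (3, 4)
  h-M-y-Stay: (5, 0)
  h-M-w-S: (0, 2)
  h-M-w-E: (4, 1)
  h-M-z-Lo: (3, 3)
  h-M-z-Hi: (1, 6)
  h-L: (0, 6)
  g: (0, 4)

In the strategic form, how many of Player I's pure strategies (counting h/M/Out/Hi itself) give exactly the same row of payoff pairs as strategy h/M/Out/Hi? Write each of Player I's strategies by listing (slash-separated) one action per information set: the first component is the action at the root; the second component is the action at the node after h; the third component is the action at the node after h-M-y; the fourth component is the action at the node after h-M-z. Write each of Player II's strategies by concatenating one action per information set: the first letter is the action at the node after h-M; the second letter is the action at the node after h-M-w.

Row for h/M/Out/Hi (columns yS, yE, wS, wE, zS, zE): (3,4) (3,4) (0,2) (4,1) (1,6) (1,6).
Every one of Player I's information sets is on the play path for some reply by Player II when Player I follows h/M/Out/Hi.
Changing the action at any of them therefore changes at least one column, so only h/M/Out/Hi itself gives this row.

1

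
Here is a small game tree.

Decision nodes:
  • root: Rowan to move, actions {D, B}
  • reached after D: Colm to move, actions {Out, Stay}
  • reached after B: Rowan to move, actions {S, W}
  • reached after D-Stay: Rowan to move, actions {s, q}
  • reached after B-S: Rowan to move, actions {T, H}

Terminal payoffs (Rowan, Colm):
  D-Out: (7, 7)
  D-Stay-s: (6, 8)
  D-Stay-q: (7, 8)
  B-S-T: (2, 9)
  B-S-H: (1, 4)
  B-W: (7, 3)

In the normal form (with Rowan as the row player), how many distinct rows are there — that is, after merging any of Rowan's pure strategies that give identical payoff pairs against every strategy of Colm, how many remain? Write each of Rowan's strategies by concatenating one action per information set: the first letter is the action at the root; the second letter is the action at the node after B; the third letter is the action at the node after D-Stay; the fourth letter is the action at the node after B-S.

5

Rowan has 16 pure strategies: DSsT, DSsH, DSqT, DSqH, DWsT, DWsH, DWqT, DWqH, BSsT, BSsH, BSqT, BSqH, BWsT, BWsH, BWqT, BWqH. Columns: Out, Stay.
{DSsT, DSsH, DWsT, DWsH} → row (7,7) (6,8)
{DSqT, DSqH, DWqT, DWqH} → row (7,7) (7,8)
{BSsT, BSqT} → row (2,9) (2,9)
{BSsH, BSqH} → row (1,4) (1,4)
{BWsT, BWsH, BWqT, BWqH} → row (7,3) (7,3)
That's 5 distinct rows out of 16 strategies.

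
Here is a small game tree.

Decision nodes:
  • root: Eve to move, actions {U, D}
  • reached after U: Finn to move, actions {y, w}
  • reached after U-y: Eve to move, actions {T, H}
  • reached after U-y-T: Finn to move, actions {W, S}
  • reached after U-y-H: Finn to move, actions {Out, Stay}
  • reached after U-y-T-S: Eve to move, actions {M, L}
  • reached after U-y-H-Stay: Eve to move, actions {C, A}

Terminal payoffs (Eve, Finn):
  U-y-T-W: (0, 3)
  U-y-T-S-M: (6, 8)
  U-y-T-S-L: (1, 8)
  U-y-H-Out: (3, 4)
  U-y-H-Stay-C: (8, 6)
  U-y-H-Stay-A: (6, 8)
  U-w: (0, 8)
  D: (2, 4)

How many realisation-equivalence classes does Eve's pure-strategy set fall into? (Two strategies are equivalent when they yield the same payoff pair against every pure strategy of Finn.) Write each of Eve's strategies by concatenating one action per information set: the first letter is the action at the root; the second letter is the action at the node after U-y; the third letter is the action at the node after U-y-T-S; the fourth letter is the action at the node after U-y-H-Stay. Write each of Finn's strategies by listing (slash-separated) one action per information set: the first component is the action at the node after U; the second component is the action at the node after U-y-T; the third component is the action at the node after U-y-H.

5

Eve has 16 pure strategies: UTMC, UTMA, UTLC, UTLA, UHMC, UHMA, UHLC, UHLA, DTMC, DTMA, DTLC, DTLA, DHMC, DHMA, DHLC, DHLA. Columns: y/W/Out, y/W/Stay, y/S/Out, y/S/Stay, w/W/Out, w/W/Stay, w/S/Out, w/S/Stay.
{UTMC, UTMA} → row (0,3) (0,3) (6,8) (6,8) (0,8) (0,8) (0,8) (0,8)
{UTLC, UTLA} → row (0,3) (0,3) (1,8) (1,8) (0,8) (0,8) (0,8) (0,8)
{UHMC, UHLC} → row (3,4) (8,6) (3,4) (8,6) (0,8) (0,8) (0,8) (0,8)
{UHMA, UHLA} → row (3,4) (6,8) (3,4) (6,8) (0,8) (0,8) (0,8) (0,8)
{DTMC, DTMA, DTLC, DTLA, DHMC, DHMA, DHLC, DHLA} → row (2,4) (2,4) (2,4) (2,4) (2,4) (2,4) (2,4) (2,4)
That's 5 distinct rows out of 16 strategies.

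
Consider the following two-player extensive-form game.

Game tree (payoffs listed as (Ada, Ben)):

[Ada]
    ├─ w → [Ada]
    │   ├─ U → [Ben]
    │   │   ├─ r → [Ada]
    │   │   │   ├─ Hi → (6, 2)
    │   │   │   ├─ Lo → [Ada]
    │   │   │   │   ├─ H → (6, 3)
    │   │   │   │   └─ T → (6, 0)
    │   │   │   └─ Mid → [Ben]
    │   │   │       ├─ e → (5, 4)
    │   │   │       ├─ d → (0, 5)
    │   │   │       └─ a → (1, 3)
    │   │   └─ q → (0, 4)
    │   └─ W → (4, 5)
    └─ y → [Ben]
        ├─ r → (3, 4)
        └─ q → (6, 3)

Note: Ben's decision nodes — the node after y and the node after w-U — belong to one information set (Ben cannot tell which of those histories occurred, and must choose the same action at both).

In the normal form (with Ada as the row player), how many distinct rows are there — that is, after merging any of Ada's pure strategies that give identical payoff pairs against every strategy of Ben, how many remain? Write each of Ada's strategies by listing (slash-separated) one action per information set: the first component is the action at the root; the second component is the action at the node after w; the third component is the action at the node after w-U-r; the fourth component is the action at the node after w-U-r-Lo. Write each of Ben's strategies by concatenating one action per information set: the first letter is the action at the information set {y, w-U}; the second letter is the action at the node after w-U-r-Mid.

Ada has 24 pure strategies: w/U/Hi/H, w/U/Hi/T, w/U/Lo/H, w/U/Lo/T, w/U/Mid/H, w/U/Mid/T, w/W/Hi/H, w/W/Hi/T, w/W/Lo/H, w/W/Lo/T, w/W/Mid/H, w/W/Mid/T, y/U/Hi/H, y/U/Hi/T, y/U/Lo/H, y/U/Lo/T, y/U/Mid/H, y/U/Mid/T, y/W/Hi/H, y/W/Hi/T, y/W/Lo/H, y/W/Lo/T, y/W/Mid/H, y/W/Mid/T. Columns: re, rd, ra, qe, qd, qa.
{w/U/Hi/H, w/U/Hi/T} → row (6,2) (6,2) (6,2) (0,4) (0,4) (0,4)
{w/U/Lo/H} → row (6,3) (6,3) (6,3) (0,4) (0,4) (0,4)
{w/U/Lo/T} → row (6,0) (6,0) (6,0) (0,4) (0,4) (0,4)
{w/U/Mid/H, w/U/Mid/T} → row (5,4) (0,5) (1,3) (0,4) (0,4) (0,4)
{w/W/Hi/H, w/W/Hi/T, w/W/Lo/H, w/W/Lo/T, w/W/Mid/H, w/W/Mid/T} → row (4,5) (4,5) (4,5) (4,5) (4,5) (4,5)
{y/U/Hi/H, y/U/Hi/T, y/U/Lo/H, y/U/Lo/T, y/U/Mid/H, y/U/Mid/T, y/W/Hi/H, y/W/Hi/T, y/W/Lo/H, y/W/Lo/T, y/W/Mid/H, y/W/Mid/T} → row (3,4) (3,4) (3,4) (6,3) (6,3) (6,3)
That's 6 distinct rows out of 24 strategies.

6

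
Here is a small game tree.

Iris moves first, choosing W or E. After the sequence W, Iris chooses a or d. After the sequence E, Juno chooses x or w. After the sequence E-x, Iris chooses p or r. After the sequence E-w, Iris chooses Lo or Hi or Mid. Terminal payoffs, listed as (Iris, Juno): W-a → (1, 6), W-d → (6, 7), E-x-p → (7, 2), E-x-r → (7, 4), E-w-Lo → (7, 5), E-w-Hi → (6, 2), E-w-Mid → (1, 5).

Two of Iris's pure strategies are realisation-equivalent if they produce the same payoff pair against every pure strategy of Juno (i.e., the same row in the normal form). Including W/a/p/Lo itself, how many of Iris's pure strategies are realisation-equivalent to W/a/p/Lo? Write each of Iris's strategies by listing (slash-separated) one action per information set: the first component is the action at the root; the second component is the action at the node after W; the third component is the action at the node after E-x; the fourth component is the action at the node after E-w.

6

Row for W/a/p/Lo (columns x, w): (1,6) (1,6).
Under W/a/p/Lo, Iris's choice at the node after E-x and at the node after E-w can never be reached regardless of what Juno does, so varying those choices leaves every outcome unchanged.
Holding the reachable choices fixed and varying the unreachable ones freely already gives 2 × 3 = 6 equivalent strategies.
No other strategy reproduces this row, so those 6 are the full class: W/a/p/Lo, W/a/p/Hi, W/a/p/Mid, W/a/r/Lo, W/a/r/Hi, W/a/r/Mid.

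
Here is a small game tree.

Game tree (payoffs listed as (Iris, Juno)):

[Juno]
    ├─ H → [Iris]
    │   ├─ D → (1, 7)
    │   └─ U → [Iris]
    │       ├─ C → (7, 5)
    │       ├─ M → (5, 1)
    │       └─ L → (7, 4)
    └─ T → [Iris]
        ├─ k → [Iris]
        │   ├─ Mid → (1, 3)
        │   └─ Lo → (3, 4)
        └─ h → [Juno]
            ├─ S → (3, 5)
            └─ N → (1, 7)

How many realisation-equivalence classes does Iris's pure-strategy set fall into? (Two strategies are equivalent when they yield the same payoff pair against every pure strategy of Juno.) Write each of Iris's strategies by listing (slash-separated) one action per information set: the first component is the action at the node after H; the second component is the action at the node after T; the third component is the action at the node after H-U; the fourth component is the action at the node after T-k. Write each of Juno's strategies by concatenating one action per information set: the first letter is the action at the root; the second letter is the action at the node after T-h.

12

Iris has 24 pure strategies: D/k/C/Mid, D/k/C/Lo, D/k/M/Mid, D/k/M/Lo, D/k/L/Mid, D/k/L/Lo, D/h/C/Mid, D/h/C/Lo, D/h/M/Mid, D/h/M/Lo, D/h/L/Mid, D/h/L/Lo, U/k/C/Mid, U/k/C/Lo, U/k/M/Mid, U/k/M/Lo, U/k/L/Mid, U/k/L/Lo, U/h/C/Mid, U/h/C/Lo, U/h/M/Mid, U/h/M/Lo, U/h/L/Mid, U/h/L/Lo. Columns: HS, HN, TS, TN.
{D/k/C/Mid, D/k/M/Mid, D/k/L/Mid} → row (1,7) (1,7) (1,3) (1,3)
{D/k/C/Lo, D/k/M/Lo, D/k/L/Lo} → row (1,7) (1,7) (3,4) (3,4)
{D/h/C/Mid, D/h/C/Lo, D/h/M/Mid, D/h/M/Lo, D/h/L/Mid, D/h/L/Lo} → row (1,7) (1,7) (3,5) (1,7)
{U/k/C/Mid} → row (7,5) (7,5) (1,3) (1,3)
{U/k/C/Lo} → row (7,5) (7,5) (3,4) (3,4)
{U/k/M/Mid} → row (5,1) (5,1) (1,3) (1,3)
{U/k/M/Lo} → row (5,1) (5,1) (3,4) (3,4)
{U/k/L/Mid} → row (7,4) (7,4) (1,3) (1,3)
{U/k/L/Lo} → row (7,4) (7,4) (3,4) (3,4)
{U/h/C/Mid, U/h/C/Lo} → row (7,5) (7,5) (3,5) (1,7)
{U/h/M/Mid, U/h/M/Lo} → row (5,1) (5,1) (3,5) (1,7)
{U/h/L/Mid, U/h/L/Lo} → row (7,4) (7,4) (3,5) (1,7)
That's 12 distinct rows out of 24 strategies.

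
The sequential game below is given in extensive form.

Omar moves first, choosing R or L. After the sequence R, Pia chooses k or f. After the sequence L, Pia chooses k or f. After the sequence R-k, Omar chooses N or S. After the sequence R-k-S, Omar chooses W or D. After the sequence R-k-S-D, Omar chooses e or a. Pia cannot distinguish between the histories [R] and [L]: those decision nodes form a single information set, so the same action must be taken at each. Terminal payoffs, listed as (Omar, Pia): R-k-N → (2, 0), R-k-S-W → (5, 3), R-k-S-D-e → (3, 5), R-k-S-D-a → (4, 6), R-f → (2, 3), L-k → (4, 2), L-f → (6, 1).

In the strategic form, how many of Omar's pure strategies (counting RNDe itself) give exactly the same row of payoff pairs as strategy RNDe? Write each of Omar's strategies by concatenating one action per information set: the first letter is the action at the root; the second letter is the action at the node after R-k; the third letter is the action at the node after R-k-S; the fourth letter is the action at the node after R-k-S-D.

4

Row for RNDe (columns k, f): (2,0) (2,3).
Under RNDe, Omar's choice at the node after R-k-S and at the node after R-k-S-D can never be reached regardless of what Pia does, so varying those choices leaves every outcome unchanged.
Holding the reachable choices fixed and varying the unreachable ones freely already gives 2 × 2 = 4 equivalent strategies.
No other strategy reproduces this row, so those 4 are the full class: RNWe, RNWa, RNDe, RNDa.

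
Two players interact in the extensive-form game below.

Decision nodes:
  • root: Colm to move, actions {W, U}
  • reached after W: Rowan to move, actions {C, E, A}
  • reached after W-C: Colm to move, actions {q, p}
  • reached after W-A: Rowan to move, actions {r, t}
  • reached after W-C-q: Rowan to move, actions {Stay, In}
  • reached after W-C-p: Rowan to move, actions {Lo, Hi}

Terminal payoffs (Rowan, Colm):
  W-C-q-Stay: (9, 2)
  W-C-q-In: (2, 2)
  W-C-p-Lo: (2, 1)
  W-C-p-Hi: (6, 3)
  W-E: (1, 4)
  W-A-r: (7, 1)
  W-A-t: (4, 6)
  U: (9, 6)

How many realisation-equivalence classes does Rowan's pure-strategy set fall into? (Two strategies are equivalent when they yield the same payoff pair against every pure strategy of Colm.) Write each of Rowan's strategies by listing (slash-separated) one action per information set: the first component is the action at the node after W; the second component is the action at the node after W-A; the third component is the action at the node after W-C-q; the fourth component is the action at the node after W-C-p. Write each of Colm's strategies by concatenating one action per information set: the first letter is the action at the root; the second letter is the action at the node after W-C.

7

Rowan has 24 pure strategies: C/r/Stay/Lo, C/r/Stay/Hi, C/r/In/Lo, C/r/In/Hi, C/t/Stay/Lo, C/t/Stay/Hi, C/t/In/Lo, C/t/In/Hi, E/r/Stay/Lo, E/r/Stay/Hi, E/r/In/Lo, E/r/In/Hi, E/t/Stay/Lo, E/t/Stay/Hi, E/t/In/Lo, E/t/In/Hi, A/r/Stay/Lo, A/r/Stay/Hi, A/r/In/Lo, A/r/In/Hi, A/t/Stay/Lo, A/t/Stay/Hi, A/t/In/Lo, A/t/In/Hi. Columns: Wq, Wp, Uq, Up.
{C/r/Stay/Lo, C/t/Stay/Lo} → row (9,2) (2,1) (9,6) (9,6)
{C/r/Stay/Hi, C/t/Stay/Hi} → row (9,2) (6,3) (9,6) (9,6)
{C/r/In/Lo, C/t/In/Lo} → row (2,2) (2,1) (9,6) (9,6)
{C/r/In/Hi, C/t/In/Hi} → row (2,2) (6,3) (9,6) (9,6)
{E/r/Stay/Lo, E/r/Stay/Hi, E/r/In/Lo, E/r/In/Hi, E/t/Stay/Lo, E/t/Stay/Hi, E/t/In/Lo, E/t/In/Hi} → row (1,4) (1,4) (9,6) (9,6)
{A/r/Stay/Lo, A/r/Stay/Hi, A/r/In/Lo, A/r/In/Hi} → row (7,1) (7,1) (9,6) (9,6)
{A/t/Stay/Lo, A/t/Stay/Hi, A/t/In/Lo, A/t/In/Hi} → row (4,6) (4,6) (9,6) (9,6)
That's 7 distinct rows out of 24 strategies.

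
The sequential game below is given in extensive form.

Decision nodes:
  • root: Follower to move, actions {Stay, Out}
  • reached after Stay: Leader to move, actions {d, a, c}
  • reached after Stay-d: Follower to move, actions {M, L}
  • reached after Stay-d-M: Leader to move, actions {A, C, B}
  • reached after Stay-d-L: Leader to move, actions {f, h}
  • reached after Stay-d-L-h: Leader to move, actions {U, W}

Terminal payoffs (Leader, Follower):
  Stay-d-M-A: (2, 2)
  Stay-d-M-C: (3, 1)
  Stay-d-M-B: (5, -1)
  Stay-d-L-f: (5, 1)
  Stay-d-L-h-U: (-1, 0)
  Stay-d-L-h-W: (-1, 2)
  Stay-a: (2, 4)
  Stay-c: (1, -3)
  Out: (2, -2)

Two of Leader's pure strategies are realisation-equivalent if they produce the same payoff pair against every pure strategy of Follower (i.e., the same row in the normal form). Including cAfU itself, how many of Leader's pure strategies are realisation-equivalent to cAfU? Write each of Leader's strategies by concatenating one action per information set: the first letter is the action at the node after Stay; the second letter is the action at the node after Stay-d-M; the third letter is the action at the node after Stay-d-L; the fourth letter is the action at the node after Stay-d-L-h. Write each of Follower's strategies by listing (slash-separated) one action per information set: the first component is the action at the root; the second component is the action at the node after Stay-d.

12

Row for cAfU (columns Stay/M, Stay/L, Out/M, Out/L): (1,-3) (1,-3) (2,-2) (2,-2).
Under cAfU, Leader's choice at the node after Stay-d-M and at the node after Stay-d-L and at the node after Stay-d-L-h can never be reached regardless of what Follower does, so varying those choices leaves every outcome unchanged.
Holding the reachable choices fixed and varying the unreachable ones freely already gives 3 × 2 × 2 = 12 equivalent strategies.
No other strategy reproduces this row, so those 12 are the full class: cAfU, cAfW, cAhU, cAhW, cCfU, cCfW, cChU, cChW, cBfU, cBfW, cBhU, cBhW.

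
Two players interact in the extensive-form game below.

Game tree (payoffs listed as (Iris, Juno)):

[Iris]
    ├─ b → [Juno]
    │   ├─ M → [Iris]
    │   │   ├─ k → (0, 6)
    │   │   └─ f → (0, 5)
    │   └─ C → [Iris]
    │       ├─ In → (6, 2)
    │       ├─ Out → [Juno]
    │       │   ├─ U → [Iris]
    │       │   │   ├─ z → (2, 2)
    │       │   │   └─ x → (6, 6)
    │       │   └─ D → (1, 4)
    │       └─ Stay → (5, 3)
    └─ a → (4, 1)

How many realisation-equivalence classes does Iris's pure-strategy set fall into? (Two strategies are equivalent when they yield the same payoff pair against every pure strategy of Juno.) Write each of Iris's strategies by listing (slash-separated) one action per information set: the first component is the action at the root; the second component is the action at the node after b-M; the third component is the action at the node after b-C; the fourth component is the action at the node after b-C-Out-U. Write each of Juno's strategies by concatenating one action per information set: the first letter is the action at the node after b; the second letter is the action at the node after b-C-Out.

Iris has 24 pure strategies: b/k/In/z, b/k/In/x, b/k/Out/z, b/k/Out/x, b/k/Stay/z, b/k/Stay/x, b/f/In/z, b/f/In/x, b/f/Out/z, b/f/Out/x, b/f/Stay/z, b/f/Stay/x, a/k/In/z, a/k/In/x, a/k/Out/z, a/k/Out/x, a/k/Stay/z, a/k/Stay/x, a/f/In/z, a/f/In/x, a/f/Out/z, a/f/Out/x, a/f/Stay/z, a/f/Stay/x. Columns: MU, MD, CU, CD.
{b/k/In/z, b/k/In/x} → row (0,6) (0,6) (6,2) (6,2)
{b/k/Out/z} → row (0,6) (0,6) (2,2) (1,4)
{b/k/Out/x} → row (0,6) (0,6) (6,6) (1,4)
{b/k/Stay/z, b/k/Stay/x} → row (0,6) (0,6) (5,3) (5,3)
{b/f/In/z, b/f/In/x} → row (0,5) (0,5) (6,2) (6,2)
{b/f/Out/z} → row (0,5) (0,5) (2,2) (1,4)
{b/f/Out/x} → row (0,5) (0,5) (6,6) (1,4)
{b/f/Stay/z, b/f/Stay/x} → row (0,5) (0,5) (5,3) (5,3)
{a/k/In/z, a/k/In/x, a/k/Out/z, a/k/Out/x, a/k/Stay/z, a/k/Stay/x, a/f/In/z, a/f/In/x, a/f/Out/z, a/f/Out/x, a/f/Stay/z, a/f/Stay/x} → row (4,1) (4,1) (4,1) (4,1)
That's 9 distinct rows out of 24 strategies.

9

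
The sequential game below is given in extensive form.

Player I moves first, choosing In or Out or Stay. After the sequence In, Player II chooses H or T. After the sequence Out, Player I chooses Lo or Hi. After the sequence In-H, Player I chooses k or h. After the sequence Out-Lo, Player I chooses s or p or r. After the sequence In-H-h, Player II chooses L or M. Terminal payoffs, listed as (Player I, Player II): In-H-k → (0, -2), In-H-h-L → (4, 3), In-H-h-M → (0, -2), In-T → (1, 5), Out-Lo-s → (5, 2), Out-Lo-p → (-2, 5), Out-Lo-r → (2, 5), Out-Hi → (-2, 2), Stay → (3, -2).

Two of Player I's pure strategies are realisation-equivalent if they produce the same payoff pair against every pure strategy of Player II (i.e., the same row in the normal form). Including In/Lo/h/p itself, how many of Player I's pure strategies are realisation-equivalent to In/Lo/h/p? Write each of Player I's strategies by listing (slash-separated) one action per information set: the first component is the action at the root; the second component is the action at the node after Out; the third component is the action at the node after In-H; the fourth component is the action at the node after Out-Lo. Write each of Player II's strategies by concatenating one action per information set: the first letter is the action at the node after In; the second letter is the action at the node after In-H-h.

6

Row for In/Lo/h/p (columns HL, HM, TL, TM): (4,3) (0,-2) (1,5) (1,5).
Under In/Lo/h/p, Player I's choice at the node after Out and at the node after Out-Lo can never be reached regardless of what Player II does, so varying those choices leaves every outcome unchanged.
Holding the reachable choices fixed and varying the unreachable ones freely already gives 2 × 3 = 6 equivalent strategies.
No other strategy reproduces this row, so those 6 are the full class: In/Lo/h/s, In/Lo/h/p, In/Lo/h/r, In/Hi/h/s, In/Hi/h/p, In/Hi/h/r.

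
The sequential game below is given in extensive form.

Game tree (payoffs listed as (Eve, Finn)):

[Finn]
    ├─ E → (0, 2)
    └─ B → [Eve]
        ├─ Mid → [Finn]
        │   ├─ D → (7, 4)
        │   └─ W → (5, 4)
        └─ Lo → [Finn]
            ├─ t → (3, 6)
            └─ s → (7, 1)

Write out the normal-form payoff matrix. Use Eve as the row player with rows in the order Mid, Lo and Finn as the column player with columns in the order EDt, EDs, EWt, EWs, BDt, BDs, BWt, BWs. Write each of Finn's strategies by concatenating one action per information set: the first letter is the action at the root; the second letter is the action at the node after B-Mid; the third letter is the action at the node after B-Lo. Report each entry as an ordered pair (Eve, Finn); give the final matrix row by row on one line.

Mid: (0,2) (0,2) (0,2) (0,2) (7,4) (7,4) (5,4) (5,4) | Lo: (0,2) (0,2) (0,2) (0,2) (3,6) (7,1) (3,6) (7,1)

Row Mid: EDt→(0,2), EDs→(0,2), EWt→(0,2), EWs→(0,2), BDt→(7,4), BDs→(7,4), BWt→(5,4), BWs→(5,4)
Row Lo: EDt→(0,2), EDs→(0,2), EWt→(0,2), EWs→(0,2), BDt→(3,6), BDs→(7,1), BWt→(3,6), BWs→(7,1)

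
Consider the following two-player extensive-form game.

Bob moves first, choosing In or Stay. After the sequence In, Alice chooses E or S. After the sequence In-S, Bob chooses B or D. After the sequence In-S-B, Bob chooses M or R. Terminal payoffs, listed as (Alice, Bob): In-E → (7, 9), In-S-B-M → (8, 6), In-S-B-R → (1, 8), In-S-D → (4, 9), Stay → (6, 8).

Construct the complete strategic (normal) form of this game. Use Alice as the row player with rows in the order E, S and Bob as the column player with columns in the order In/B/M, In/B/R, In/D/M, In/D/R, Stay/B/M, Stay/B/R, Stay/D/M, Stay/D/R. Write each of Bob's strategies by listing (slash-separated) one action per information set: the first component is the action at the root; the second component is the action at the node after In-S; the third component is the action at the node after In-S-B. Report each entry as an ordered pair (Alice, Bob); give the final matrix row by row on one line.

Row E: In/B/M→(7,9), In/B/R→(7,9), In/D/M→(7,9), In/D/R→(7,9), Stay/B/M→(6,8), Stay/B/R→(6,8), Stay/D/M→(6,8), Stay/D/R→(6,8)
Row S: In/B/M→(8,6), In/B/R→(1,8), In/D/M→(4,9), In/D/R→(4,9), Stay/B/M→(6,8), Stay/B/R→(6,8), Stay/D/M→(6,8), Stay/D/R→(6,8)

E: (7,9) (7,9) (7,9) (7,9) (6,8) (6,8) (6,8) (6,8) | S: (8,6) (1,8) (4,9) (4,9) (6,8) (6,8) (6,8) (6,8)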